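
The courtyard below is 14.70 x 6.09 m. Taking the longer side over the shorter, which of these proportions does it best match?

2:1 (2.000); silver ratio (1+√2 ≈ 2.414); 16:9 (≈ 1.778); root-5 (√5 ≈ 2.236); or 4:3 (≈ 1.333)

silver ratio

Ratio = 14.70 / 6.09 ≈ 2.414.
Distances: 2:1 2.000 (Δ 0.414); silver ratio 2.414 (Δ 0.000); 16:9 1.778 (Δ 0.636); root-5 2.236 (Δ 0.178); 4:3 1.333 (Δ 1.081).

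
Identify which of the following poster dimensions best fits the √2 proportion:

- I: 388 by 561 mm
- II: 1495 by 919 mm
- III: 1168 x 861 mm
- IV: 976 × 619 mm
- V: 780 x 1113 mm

Target root-2 ≈ 1.414.
I: 1.446 (Δ0.032)  II: 1.627 (Δ0.213)  III: 1.357 (Δ0.057)  IV: 1.577 (Δ0.163)  V: 1.427 (Δ0.013)

V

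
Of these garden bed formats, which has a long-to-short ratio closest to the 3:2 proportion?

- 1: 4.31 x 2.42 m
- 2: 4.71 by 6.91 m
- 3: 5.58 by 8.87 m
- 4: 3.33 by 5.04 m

4

Ratios (long/short): 1 ≈ 1.781; 2 ≈ 1.467; 3 ≈ 1.590; 4 ≈ 1.514.
3:2 ≈ 1.500; option 4 is nearest (Δ 0.014).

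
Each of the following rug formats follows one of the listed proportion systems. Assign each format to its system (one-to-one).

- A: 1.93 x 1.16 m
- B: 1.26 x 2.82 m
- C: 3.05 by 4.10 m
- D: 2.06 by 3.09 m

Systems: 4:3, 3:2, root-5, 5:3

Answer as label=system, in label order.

A = 1.93/1.16 ≈ 1.664 → 5:3 (1.667)
B = 2.82/1.26 ≈ 2.238 → root-5 (2.236)
C = 4.10/3.05 ≈ 1.344 → 4:3 (1.333)
D = 3.09/2.06 ≈ 1.500 → 3:2 (1.500)

A=5:3, B=root-5, C=4:3, D=3:2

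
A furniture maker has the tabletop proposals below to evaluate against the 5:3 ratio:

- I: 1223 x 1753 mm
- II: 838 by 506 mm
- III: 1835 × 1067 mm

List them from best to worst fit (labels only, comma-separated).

II, III, I

I: 1753/1223 ≈ 1.433 → |1.433 − 1.667| = 0.234
II: 838/506 ≈ 1.656 → |1.656 − 1.667| = 0.011
III: 1835/1067 ≈ 1.720 → |1.720 − 1.667| = 0.053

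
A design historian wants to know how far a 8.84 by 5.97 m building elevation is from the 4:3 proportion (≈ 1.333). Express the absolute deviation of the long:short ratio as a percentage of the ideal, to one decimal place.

11.1%

Ratio = 8.84 / 5.97 ≈ 1.4807.
Ideal 4:3 ≈ 1.3333. |1.4807 − 1.3333| / 1.3333 ≈ 11.06% → 11.1%.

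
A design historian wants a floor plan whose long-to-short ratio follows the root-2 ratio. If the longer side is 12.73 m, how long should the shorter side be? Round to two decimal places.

root-2 ≈ 1.41421.
Shorter side = 12.73 ÷ 1.41421 ≈ 9.0015 → 9.00 m.

9.00 m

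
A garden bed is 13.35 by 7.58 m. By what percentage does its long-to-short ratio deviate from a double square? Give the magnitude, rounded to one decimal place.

Ratio = 13.35 / 7.58 ≈ 1.7612.
Ideal 2:1 = 2.0000. |1.7612 − 2.0000| / 2.0000 ≈ 11.94% → 11.9%.

11.9%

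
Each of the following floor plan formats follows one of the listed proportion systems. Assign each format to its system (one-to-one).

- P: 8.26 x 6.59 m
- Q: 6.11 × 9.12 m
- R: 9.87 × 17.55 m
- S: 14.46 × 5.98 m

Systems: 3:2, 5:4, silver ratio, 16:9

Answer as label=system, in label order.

P=5:4, Q=3:2, R=16:9, S=silver ratio

P = 8.26/6.59 ≈ 1.253 → 5:4 (1.250)
Q = 9.12/6.11 ≈ 1.493 → 3:2 (1.500)
R = 17.55/9.87 ≈ 1.778 → 16:9 (1.778)
S = 14.46/5.98 ≈ 2.418 → silver ratio (2.414)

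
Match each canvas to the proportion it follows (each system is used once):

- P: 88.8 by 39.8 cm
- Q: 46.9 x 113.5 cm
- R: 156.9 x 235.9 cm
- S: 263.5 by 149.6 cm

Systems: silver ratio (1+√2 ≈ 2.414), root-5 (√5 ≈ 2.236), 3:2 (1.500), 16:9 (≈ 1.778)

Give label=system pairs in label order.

P=root-5, Q=silver ratio, R=3:2, S=16:9

P = 88.8/39.8 ≈ 2.231 → root-5 (2.236)
Q = 113.5/46.9 ≈ 2.420 → silver ratio (2.414)
R = 235.9/156.9 ≈ 1.504 → 3:2 (1.500)
S = 263.5/149.6 ≈ 1.761 → 16:9 (1.778)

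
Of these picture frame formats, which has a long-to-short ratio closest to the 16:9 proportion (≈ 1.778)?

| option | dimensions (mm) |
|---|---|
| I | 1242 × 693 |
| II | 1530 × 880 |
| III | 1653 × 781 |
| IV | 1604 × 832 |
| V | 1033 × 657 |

I

Target 16:9 ≈ 1.778.
I: 1.792 (Δ0.014)  II: 1.739 (Δ0.039)  III: 2.117 (Δ0.339)  IV: 1.928 (Δ0.150)  V: 1.572 (Δ0.206)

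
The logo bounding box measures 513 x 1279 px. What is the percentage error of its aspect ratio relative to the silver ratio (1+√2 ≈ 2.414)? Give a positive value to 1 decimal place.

3.3%

Ratio = 1279 / 513 ≈ 2.4932.
Ideal silver ratio ≈ 2.4142. |2.4932 − 2.4142| / 2.4142 ≈ 3.27% → 3.3%.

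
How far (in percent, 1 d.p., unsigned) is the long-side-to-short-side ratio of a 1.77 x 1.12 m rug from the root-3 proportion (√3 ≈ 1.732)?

Ratio = 1.77 / 1.12 ≈ 1.5804.
Ideal root-3 ≈ 1.7321. |1.5804 − 1.7321| / 1.7321 ≈ 8.76% → 8.8%.

8.8%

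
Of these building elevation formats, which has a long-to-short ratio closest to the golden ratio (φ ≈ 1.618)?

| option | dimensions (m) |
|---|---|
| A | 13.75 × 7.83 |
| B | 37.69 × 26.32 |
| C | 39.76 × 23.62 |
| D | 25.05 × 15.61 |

Ratios (long/short): A ≈ 1.756; B ≈ 1.432; C ≈ 1.683; D ≈ 1.605.
golden ratio ≈ 1.618; option D is nearest (Δ 0.013).

D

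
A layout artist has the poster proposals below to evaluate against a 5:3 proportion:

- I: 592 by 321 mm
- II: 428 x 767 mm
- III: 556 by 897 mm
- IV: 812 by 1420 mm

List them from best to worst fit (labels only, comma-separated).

III, IV, II, I

I: 592/321 ≈ 1.844 → |1.844 − 1.667| = 0.177
II: 767/428 ≈ 1.792 → |1.792 − 1.667| = 0.125
III: 897/556 ≈ 1.613 → |1.613 − 1.667| = 0.054
IV: 1420/812 ≈ 1.749 → |1.749 − 1.667| = 0.082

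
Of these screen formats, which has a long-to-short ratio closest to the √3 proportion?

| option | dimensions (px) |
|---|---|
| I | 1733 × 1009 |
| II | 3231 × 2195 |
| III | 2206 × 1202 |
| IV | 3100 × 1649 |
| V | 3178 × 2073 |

I

Target root-3 ≈ 1.732.
I: 1.718 (Δ0.014)  II: 1.472 (Δ0.260)  III: 1.835 (Δ0.103)  IV: 1.880 (Δ0.148)  V: 1.533 (Δ0.199)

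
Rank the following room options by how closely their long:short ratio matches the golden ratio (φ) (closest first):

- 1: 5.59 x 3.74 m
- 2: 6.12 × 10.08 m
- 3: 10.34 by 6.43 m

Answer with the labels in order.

3, 2, 1

1: 5.59/3.74 ≈ 1.495 → |1.495 − 1.618| = 0.123
2: 10.08/6.12 ≈ 1.647 → |1.647 − 1.618| = 0.029
3: 10.34/6.43 ≈ 1.608 → |1.608 − 1.618| = 0.010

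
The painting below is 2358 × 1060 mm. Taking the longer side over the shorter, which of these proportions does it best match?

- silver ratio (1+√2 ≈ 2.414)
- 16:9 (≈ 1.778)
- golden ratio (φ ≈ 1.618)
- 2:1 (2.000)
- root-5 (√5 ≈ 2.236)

root-5

Ratio = 2358 / 1060 ≈ 2.225.
Distances: silver ratio 2.414 (Δ 0.189); 16:9 1.778 (Δ 0.447); golden ratio 1.618 (Δ 0.607); 2:1 2.000 (Δ 0.225); root-5 2.236 (Δ 0.011).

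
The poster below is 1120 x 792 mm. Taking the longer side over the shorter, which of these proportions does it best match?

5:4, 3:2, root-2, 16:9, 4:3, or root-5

root-2

Ratio = 1120 / 792 ≈ 1.414.
Distances: 5:4 1.250 (Δ 0.164); 3:2 1.500 (Δ 0.086); root-2 1.414 (Δ 0.000); 16:9 1.778 (Δ 0.364); 4:3 1.333 (Δ 0.081); root-5 2.236 (Δ 0.822).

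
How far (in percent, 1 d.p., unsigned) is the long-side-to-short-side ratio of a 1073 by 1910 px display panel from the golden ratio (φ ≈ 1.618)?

Ratio = 1910 / 1073 ≈ 1.7801.
Ideal golden ratio ≈ 1.6180. |1.7801 − 1.6180| / 1.6180 ≈ 10.02% → 10.0%.

10.0%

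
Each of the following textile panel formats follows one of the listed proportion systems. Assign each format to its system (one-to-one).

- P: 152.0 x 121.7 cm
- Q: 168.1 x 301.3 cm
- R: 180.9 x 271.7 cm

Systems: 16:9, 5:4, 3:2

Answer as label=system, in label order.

P=5:4, Q=16:9, R=3:2

Ratios: P ≈ 1.249; Q ≈ 1.792; R ≈ 1.502.
Targets: 16:9 ≈ 1.778; 5:4 ≈ 1.250; 3:2 ≈ 1.500.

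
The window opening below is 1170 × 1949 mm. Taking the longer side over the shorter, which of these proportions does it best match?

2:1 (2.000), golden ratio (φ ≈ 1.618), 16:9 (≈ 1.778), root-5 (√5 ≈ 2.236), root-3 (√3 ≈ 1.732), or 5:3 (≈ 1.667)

5:3

1949/1170 ≈ 1.666. Nearest candidates are 5:3 (1.667, off by 0.001) and golden ratio (1.618, off by 0.048).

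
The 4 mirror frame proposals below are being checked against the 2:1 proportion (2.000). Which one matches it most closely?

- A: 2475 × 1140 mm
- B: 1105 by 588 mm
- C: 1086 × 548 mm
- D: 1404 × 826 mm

Ratios (long/short): A ≈ 2.171; B ≈ 1.879; C ≈ 1.982; D ≈ 1.700.
2:1 ≈ 2.000; option C is nearest (Δ 0.018).

C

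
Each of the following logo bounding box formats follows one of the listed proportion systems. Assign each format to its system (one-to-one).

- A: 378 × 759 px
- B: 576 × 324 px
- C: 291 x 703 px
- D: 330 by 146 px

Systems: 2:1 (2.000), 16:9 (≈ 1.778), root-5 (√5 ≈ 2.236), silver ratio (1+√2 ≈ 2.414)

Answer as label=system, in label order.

A=2:1, B=16:9, C=silver ratio, D=root-5

A = 759/378 ≈ 2.008 → 2:1 (2.000)
B = 576/324 ≈ 1.778 → 16:9 (1.778)
C = 703/291 ≈ 2.416 → silver ratio (2.414)
D = 330/146 ≈ 2.260 → root-5 (2.236)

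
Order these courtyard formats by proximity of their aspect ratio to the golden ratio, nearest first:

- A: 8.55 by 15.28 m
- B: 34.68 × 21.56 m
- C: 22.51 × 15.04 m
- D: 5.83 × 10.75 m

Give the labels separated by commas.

Ratios: A = 15.28 / 8.55 ≈ 1.787; B = 34.68 / 21.56 ≈ 1.609; C = 22.51 / 15.04 ≈ 1.497; D = 10.75 / 5.83 ≈ 1.844.
|Δ from 1.618|: A 0.169; B 0.009; C 0.121; D 0.226.

B, C, A, D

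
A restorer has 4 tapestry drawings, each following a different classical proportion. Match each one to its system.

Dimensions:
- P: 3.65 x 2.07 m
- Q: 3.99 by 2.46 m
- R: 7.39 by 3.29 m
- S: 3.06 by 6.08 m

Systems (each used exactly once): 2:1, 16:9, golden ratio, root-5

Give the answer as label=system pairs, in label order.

P = 3.65/2.07 ≈ 1.763 → 16:9 (1.778)
Q = 3.99/2.46 ≈ 1.622 → golden ratio (1.618)
R = 7.39/3.29 ≈ 2.246 → root-5 (2.236)
S = 6.08/3.06 ≈ 1.987 → 2:1 (2.000)

P=16:9, Q=golden ratio, R=root-5, S=2:1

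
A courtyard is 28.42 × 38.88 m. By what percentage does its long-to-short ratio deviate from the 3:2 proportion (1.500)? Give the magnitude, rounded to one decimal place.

Ratio = 38.88 / 28.42 ≈ 1.3681.
Ideal 3:2 = 1.5000. |1.3681 − 1.5000| / 1.5000 ≈ 8.79% → 8.8%.

8.8%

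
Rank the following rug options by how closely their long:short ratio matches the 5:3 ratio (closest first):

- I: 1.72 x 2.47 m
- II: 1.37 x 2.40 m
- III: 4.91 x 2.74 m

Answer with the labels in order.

Ratios: I = 2.47 / 1.72 ≈ 1.436; II = 2.40 / 1.37 ≈ 1.752; III = 4.91 / 2.74 ≈ 1.792.
|Δ from 1.667|: I 0.231; II 0.085; III 0.125.

II, III, I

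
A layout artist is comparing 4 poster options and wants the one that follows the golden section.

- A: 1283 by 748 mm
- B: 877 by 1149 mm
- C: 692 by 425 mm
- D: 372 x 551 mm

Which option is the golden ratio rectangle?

Target golden ratio ≈ 1.618.
A: 1.715 (Δ0.097)  B: 1.310 (Δ0.308)  C: 1.628 (Δ0.010)  D: 1.481 (Δ0.137)

C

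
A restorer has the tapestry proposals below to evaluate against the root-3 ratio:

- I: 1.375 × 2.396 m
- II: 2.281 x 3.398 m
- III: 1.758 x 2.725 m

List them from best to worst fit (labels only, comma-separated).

I, III, II

Ratios: I = 2.396 / 1.375 ≈ 1.743; II = 3.398 / 2.281 ≈ 1.490; III = 2.725 / 1.758 ≈ 1.550.
|Δ from 1.732|: I 0.011; II 0.242; III 0.182.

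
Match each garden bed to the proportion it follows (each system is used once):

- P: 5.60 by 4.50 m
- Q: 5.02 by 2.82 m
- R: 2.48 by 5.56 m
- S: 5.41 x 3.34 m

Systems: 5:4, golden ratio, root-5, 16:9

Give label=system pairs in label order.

P=5:4, Q=16:9, R=root-5, S=golden ratio

Ratios: P ≈ 1.244; Q ≈ 1.780; R ≈ 2.242; S ≈ 1.620.
Targets: 5:4 ≈ 1.250; golden ratio ≈ 1.618; root-5 ≈ 2.236; 16:9 ≈ 1.778.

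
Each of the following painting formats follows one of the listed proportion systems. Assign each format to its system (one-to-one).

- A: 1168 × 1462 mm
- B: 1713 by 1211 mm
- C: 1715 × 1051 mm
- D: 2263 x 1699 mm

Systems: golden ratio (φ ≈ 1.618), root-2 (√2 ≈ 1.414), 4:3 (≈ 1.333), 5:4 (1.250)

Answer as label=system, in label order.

A = 1462/1168 ≈ 1.252 → 5:4 (1.250)
B = 1713/1211 ≈ 1.415 → root-2 (1.414)
C = 1715/1051 ≈ 1.632 → golden ratio (1.618)
D = 2263/1699 ≈ 1.332 → 4:3 (1.333)

A=5:4, B=root-2, C=golden ratio, D=4:3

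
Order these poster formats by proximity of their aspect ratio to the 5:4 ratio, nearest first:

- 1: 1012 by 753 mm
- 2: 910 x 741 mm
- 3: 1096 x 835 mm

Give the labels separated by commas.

1: 1012/753 ≈ 1.344 → |1.344 − 1.250| = 0.094
2: 910/741 ≈ 1.228 → |1.228 − 1.250| = 0.022
3: 1096/835 ≈ 1.313 → |1.313 − 1.250| = 0.063

2, 3, 1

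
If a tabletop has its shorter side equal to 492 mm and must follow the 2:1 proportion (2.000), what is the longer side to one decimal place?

984.0 mm

2:1 = 2.00000.
Longer side = 492 × 2.00000 ≈ 984.000 → 984.0 mm.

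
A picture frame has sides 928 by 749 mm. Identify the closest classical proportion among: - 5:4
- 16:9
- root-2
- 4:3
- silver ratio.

5:4

Ratio = 928 / 749 ≈ 1.239.
Distances: 5:4 1.250 (Δ 0.011); 16:9 1.778 (Δ 0.539); root-2 1.414 (Δ 0.175); 4:3 1.333 (Δ 0.094); silver ratio 2.414 (Δ 1.175).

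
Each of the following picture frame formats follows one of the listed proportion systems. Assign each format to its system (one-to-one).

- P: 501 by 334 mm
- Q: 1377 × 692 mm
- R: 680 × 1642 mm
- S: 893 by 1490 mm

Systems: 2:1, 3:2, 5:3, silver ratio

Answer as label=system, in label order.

Ratios: P ≈ 1.500; Q ≈ 1.990; R ≈ 2.415; S ≈ 1.669.
Targets: 2:1 ≈ 2.000; 3:2 ≈ 1.500; 5:3 ≈ 1.667; silver ratio ≈ 2.414.

P=3:2, Q=2:1, R=silver ratio, S=5:3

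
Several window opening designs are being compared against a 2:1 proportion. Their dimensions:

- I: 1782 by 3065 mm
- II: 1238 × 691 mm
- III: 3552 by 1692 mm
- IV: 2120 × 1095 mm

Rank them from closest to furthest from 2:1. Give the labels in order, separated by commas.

Ratios: I = 3065 / 1782 ≈ 1.720; II = 1238 / 691 ≈ 1.792; III = 3552 / 1692 ≈ 2.099; IV = 2120 / 1095 ≈ 1.936.
|Δ from 2.000|: I 0.280; II 0.208; III 0.099; IV 0.064.

IV, III, II, I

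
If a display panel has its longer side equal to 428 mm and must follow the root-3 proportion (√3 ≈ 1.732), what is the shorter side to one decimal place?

247.1 mm

root-3 ≈ 1.73205.
Shorter side = 428 ÷ 1.73205 ≈ 247.106 → 247.1 mm.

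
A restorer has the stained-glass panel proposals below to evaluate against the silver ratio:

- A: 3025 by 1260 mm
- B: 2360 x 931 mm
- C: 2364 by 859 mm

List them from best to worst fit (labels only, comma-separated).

A: 3025/1260 ≈ 2.401 → |2.401 − 2.414| = 0.013
B: 2360/931 ≈ 2.535 → |2.535 − 2.414| = 0.121
C: 2364/859 ≈ 2.752 → |2.752 − 2.414| = 0.338

A, B, C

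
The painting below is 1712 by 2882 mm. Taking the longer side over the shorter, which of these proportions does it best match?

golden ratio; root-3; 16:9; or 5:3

5:3

2882/1712 ≈ 1.683. Nearest candidates are 5:3 (1.667, off by 0.016) and root-3 (1.732, off by 0.049).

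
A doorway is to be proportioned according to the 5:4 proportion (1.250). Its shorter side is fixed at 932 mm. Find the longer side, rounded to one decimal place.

1165.0 mm

5:4 = 1.25000.
Longer side = 932 × 1.25000 ≈ 1165.000 → 1165.0 mm.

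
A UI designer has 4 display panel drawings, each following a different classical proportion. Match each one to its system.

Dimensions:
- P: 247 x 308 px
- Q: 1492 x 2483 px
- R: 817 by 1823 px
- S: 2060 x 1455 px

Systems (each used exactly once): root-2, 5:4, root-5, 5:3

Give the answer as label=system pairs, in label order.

Ratios: P ≈ 1.247; Q ≈ 1.664; R ≈ 2.231; S ≈ 1.416.
Targets: root-2 ≈ 1.414; 5:4 ≈ 1.250; root-5 ≈ 2.236; 5:3 ≈ 1.667.

P=5:4, Q=5:3, R=root-5, S=root-2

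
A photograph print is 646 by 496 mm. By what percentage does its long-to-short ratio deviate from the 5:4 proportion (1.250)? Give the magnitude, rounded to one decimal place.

4.2%

Ratio = 646 / 496 ≈ 1.3024.
Ideal 5:4 = 1.2500. |1.3024 − 1.2500| / 1.2500 ≈ 4.19% → 4.2%.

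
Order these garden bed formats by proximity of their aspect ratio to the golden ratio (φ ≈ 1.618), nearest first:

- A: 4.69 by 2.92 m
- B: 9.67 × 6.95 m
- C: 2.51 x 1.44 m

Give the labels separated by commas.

A, C, B

A: 4.69/2.92 ≈ 1.606 → |1.606 − 1.618| = 0.012
B: 9.67/6.95 ≈ 1.391 → |1.391 − 1.618| = 0.227
C: 2.51/1.44 ≈ 1.743 → |1.743 − 1.618| = 0.125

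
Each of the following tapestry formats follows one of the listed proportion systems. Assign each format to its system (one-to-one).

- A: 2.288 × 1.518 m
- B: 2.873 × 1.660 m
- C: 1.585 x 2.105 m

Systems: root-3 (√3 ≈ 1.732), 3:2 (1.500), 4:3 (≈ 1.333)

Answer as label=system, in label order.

A=3:2, B=root-3, C=4:3

Ratios: A ≈ 1.507; B ≈ 1.731; C ≈ 1.328.
Targets: root-3 ≈ 1.732; 3:2 ≈ 1.500; 4:3 ≈ 1.333.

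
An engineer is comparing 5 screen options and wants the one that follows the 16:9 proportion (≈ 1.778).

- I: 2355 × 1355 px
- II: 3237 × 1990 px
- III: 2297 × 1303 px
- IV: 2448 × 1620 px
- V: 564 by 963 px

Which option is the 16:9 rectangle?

Ratios (long/short): I ≈ 1.738; II ≈ 1.627; III ≈ 1.763; IV ≈ 1.511; V ≈ 1.707.
16:9 ≈ 1.778; option III is nearest (Δ 0.015).

III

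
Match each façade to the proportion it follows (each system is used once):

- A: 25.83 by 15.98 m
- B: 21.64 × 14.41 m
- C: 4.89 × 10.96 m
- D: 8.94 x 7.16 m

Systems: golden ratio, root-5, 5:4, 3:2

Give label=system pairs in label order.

Ratios: A ≈ 1.616; B ≈ 1.502; C ≈ 2.241; D ≈ 1.249.
Targets: golden ratio ≈ 1.618; root-5 ≈ 2.236; 5:4 ≈ 1.250; 3:2 ≈ 1.500.

A=golden ratio, B=3:2, C=root-5, D=5:4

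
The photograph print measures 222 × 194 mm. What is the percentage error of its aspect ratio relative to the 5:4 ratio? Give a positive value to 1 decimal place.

8.5%

Ratio = 222 / 194 ≈ 1.1443.
Ideal 5:4 = 1.2500. |1.1443 − 1.2500| / 1.2500 ≈ 8.46% → 8.5%.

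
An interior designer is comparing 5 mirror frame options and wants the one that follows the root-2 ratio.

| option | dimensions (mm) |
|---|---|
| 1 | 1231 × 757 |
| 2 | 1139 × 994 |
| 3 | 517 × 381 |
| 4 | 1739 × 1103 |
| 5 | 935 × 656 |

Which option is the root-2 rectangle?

Ratios (long/short): 1 ≈ 1.626; 2 ≈ 1.146; 3 ≈ 1.357; 4 ≈ 1.577; 5 ≈ 1.425.
root-2 ≈ 1.414; option 5 is nearest (Δ 0.011).

5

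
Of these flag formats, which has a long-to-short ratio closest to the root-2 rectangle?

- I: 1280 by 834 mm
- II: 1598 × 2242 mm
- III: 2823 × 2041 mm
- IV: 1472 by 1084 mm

II

Ratios (long/short): I ≈ 1.535; II ≈ 1.403; III ≈ 1.383; IV ≈ 1.358.
root-2 ≈ 1.414; option II is nearest (Δ 0.011).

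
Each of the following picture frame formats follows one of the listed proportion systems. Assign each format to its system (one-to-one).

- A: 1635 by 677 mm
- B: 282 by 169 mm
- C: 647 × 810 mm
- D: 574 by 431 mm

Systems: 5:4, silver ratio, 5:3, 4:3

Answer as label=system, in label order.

A=silver ratio, B=5:3, C=5:4, D=4:3

Ratios: A ≈ 2.415; B ≈ 1.669; C ≈ 1.252; D ≈ 1.332.
Targets: 5:4 ≈ 1.250; silver ratio ≈ 2.414; 5:3 ≈ 1.667; 4:3 ≈ 1.333.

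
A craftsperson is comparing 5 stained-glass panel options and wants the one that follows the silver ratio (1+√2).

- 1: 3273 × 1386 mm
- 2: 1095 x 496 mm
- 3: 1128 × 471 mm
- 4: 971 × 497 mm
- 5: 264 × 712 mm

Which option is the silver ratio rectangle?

3

Target silver ratio ≈ 2.414.
1: 2.361 (Δ0.053)  2: 2.208 (Δ0.206)  3: 2.395 (Δ0.019)  4: 1.954 (Δ0.460)  5: 2.697 (Δ0.283)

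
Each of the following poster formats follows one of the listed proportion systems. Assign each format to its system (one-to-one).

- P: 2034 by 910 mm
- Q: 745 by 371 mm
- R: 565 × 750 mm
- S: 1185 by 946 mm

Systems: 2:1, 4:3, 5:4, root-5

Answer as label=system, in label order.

P=root-5, Q=2:1, R=4:3, S=5:4

P = 2034/910 ≈ 2.235 → root-5 (2.236)
Q = 745/371 ≈ 2.008 → 2:1 (2.000)
R = 750/565 ≈ 1.327 → 4:3 (1.333)
S = 1185/946 ≈ 1.253 → 5:4 (1.250)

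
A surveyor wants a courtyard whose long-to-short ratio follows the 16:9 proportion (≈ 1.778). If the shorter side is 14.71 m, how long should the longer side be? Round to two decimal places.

26.15 m

16:9 ≈ 1.77778.
Longer side = 14.71 × 1.77778 ≈ 26.1511 → 26.15 m.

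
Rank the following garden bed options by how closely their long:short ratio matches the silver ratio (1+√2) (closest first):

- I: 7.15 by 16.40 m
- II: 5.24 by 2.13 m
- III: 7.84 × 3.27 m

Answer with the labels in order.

III, II, I

Ratios: I = 16.40 / 7.15 ≈ 2.294; II = 5.24 / 2.13 ≈ 2.460; III = 7.84 / 3.27 ≈ 2.398.
|Δ from 2.414|: I 0.120; II 0.046; III 0.016.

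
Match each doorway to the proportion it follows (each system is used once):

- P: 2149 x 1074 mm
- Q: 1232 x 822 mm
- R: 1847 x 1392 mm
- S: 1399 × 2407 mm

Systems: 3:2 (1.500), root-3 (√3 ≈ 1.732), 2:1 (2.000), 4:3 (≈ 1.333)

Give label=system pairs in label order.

P = 2149/1074 ≈ 2.001 → 2:1 (2.000)
Q = 1232/822 ≈ 1.499 → 3:2 (1.500)
R = 1847/1392 ≈ 1.327 → 4:3 (1.333)
S = 2407/1399 ≈ 1.721 → root-3 (1.732)

P=2:1, Q=3:2, R=4:3, S=root-3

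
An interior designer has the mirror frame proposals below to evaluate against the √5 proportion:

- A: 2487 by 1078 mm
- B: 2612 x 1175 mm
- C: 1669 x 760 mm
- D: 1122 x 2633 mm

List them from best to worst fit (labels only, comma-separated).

B, C, A, D

A: 2487/1078 ≈ 2.307 → |2.307 − 2.236| = 0.071
B: 2612/1175 ≈ 2.223 → |2.223 − 2.236| = 0.013
C: 1669/760 ≈ 2.196 → |2.196 − 2.236| = 0.040
D: 2633/1122 ≈ 2.347 → |2.347 − 2.236| = 0.111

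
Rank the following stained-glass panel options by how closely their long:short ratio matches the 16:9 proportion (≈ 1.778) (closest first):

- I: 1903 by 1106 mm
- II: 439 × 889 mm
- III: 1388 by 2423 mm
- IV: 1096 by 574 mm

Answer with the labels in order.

Ratios: I = 1903 / 1106 ≈ 1.721; II = 889 / 439 ≈ 2.025; III = 2423 / 1388 ≈ 1.746; IV = 1096 / 574 ≈ 1.909.
|Δ from 1.778|: I 0.057; II 0.247; III 0.032; IV 0.131.

III, I, IV, II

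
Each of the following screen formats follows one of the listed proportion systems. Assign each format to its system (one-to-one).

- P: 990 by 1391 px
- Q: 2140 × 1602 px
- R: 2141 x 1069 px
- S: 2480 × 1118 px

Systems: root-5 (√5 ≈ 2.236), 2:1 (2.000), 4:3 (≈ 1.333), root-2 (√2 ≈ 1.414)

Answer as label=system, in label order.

Ratios: P ≈ 1.405; Q ≈ 1.336; R ≈ 2.003; S ≈ 2.218.
Targets: root-5 ≈ 2.236; 2:1 ≈ 2.000; 4:3 ≈ 1.333; root-2 ≈ 1.414.

P=root-2, Q=4:3, R=2:1, S=root-5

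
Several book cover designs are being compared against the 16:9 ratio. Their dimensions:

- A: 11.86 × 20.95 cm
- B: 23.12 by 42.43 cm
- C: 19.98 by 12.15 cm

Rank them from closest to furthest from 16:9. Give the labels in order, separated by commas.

Ratios: A = 20.95 / 11.86 ≈ 1.766; B = 42.43 / 23.12 ≈ 1.835; C = 19.98 / 12.15 ≈ 1.644.
|Δ from 1.778|: A 0.012; B 0.057; C 0.134.

A, B, C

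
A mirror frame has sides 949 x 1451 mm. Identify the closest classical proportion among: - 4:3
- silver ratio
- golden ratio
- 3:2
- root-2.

Ratio = 1451 / 949 ≈ 1.529.
Distances: 4:3 1.333 (Δ 0.196); silver ratio 2.414 (Δ 0.885); golden ratio 1.618 (Δ 0.089); 3:2 1.500 (Δ 0.029); root-2 1.414 (Δ 0.115).

3:2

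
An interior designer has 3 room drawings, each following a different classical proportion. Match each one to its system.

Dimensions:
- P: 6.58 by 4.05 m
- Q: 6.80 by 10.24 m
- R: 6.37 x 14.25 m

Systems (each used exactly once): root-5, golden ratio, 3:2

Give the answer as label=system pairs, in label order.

P=golden ratio, Q=3:2, R=root-5

P = 6.58/4.05 ≈ 1.625 → golden ratio (1.618)
Q = 10.24/6.80 ≈ 1.506 → 3:2 (1.500)
R = 14.25/6.37 ≈ 2.237 → root-5 (2.236)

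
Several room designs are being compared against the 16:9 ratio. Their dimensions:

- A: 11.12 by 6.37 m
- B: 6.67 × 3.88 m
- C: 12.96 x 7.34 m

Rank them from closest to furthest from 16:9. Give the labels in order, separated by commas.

C, A, B

A: 11.12/6.37 ≈ 1.746 → |1.746 − 1.778| = 0.032
B: 6.67/3.88 ≈ 1.719 → |1.719 − 1.778| = 0.059
C: 12.96/7.34 ≈ 1.766 → |1.766 − 1.778| = 0.012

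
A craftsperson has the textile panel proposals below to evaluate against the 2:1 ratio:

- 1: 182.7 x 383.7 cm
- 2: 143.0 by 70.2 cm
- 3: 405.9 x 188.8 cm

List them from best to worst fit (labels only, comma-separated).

2, 1, 3

1: 383.7/182.7 ≈ 2.100 → |2.100 − 2.000| = 0.100
2: 143.0/70.2 ≈ 2.037 → |2.037 − 2.000| = 0.037
3: 405.9/188.8 ≈ 2.150 → |2.150 − 2.000| = 0.150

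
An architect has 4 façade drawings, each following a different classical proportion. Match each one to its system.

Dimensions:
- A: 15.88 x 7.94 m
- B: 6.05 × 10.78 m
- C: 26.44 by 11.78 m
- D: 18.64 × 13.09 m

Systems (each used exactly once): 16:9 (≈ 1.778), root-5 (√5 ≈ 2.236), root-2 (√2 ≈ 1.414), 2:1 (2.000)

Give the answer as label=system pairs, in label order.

Ratios: A ≈ 2.000; B ≈ 1.782; C ≈ 2.244; D ≈ 1.424.
Targets: 16:9 ≈ 1.778; root-5 ≈ 2.236; root-2 ≈ 1.414; 2:1 ≈ 2.000.

A=2:1, B=16:9, C=root-5, D=root-2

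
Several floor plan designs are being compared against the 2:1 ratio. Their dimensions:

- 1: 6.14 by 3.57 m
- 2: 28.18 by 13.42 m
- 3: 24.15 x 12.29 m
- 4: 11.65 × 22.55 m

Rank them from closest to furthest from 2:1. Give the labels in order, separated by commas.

Ratios: 1 = 6.14 / 3.57 ≈ 1.720; 2 = 28.18 / 13.42 ≈ 2.100; 3 = 24.15 / 12.29 ≈ 1.965; 4 = 22.55 / 11.65 ≈ 1.936.
|Δ from 2.000|: 1 0.280; 2 0.100; 3 0.035; 4 0.064.

3, 4, 2, 1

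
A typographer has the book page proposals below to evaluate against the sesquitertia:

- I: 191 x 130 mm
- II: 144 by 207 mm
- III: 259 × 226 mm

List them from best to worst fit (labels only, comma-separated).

II, I, III

I: 191/130 ≈ 1.469 → |1.469 − 1.333| = 0.136
II: 207/144 ≈ 1.438 → |1.438 − 1.333| = 0.105
III: 259/226 ≈ 1.146 → |1.146 − 1.333| = 0.187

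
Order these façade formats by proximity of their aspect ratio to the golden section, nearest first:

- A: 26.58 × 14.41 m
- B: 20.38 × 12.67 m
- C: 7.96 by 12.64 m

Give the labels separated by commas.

Ratios: A = 26.58 / 14.41 ≈ 1.845; B = 20.38 / 12.67 ≈ 1.609; C = 12.64 / 7.96 ≈ 1.588.
|Δ from 1.618|: A 0.227; B 0.009; C 0.030.

B, C, A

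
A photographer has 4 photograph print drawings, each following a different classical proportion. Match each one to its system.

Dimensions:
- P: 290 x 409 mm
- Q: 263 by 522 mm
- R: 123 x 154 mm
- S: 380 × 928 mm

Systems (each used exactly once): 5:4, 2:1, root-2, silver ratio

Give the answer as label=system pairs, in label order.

P=root-2, Q=2:1, R=5:4, S=silver ratio

Ratios: P ≈ 1.410; Q ≈ 1.985; R ≈ 1.252; S ≈ 2.442.
Targets: 5:4 ≈ 1.250; 2:1 ≈ 2.000; root-2 ≈ 1.414; silver ratio ≈ 2.414.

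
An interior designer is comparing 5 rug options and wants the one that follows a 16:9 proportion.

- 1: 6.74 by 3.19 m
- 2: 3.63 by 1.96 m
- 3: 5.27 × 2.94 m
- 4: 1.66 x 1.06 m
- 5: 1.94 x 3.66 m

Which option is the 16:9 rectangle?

Target 16:9 ≈ 1.778.
1: 2.113 (Δ0.335)  2: 1.852 (Δ0.074)  3: 1.793 (Δ0.015)  4: 1.566 (Δ0.212)  5: 1.887 (Δ0.109)

3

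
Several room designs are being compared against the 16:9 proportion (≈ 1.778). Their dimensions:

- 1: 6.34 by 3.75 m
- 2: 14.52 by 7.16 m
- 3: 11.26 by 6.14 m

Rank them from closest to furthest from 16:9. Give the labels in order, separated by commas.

3, 1, 2

1: 6.34/3.75 ≈ 1.691 → |1.691 − 1.778| = 0.087
2: 14.52/7.16 ≈ 2.028 → |2.028 − 1.778| = 0.250
3: 11.26/6.14 ≈ 1.834 → |1.834 − 1.778| = 0.056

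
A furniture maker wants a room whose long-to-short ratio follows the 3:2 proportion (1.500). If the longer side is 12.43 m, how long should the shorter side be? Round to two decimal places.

8.29 m

3:2 = 1.50000.
Shorter side = 12.43 ÷ 1.50000 ≈ 8.2867 → 8.29 m.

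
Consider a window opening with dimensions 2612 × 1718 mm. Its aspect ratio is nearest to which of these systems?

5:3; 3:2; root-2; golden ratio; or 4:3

3:2

Ratio = 2612 / 1718 ≈ 1.520.
Distances: 5:3 1.667 (Δ 0.147); 3:2 1.500 (Δ 0.020); root-2 1.414 (Δ 0.106); golden ratio 1.618 (Δ 0.098); 4:3 1.333 (Δ 0.187).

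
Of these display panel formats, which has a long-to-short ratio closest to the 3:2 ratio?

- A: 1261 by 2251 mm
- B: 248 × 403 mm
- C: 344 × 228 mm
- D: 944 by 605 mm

C

Ratios (long/short): A ≈ 1.785; B ≈ 1.625; C ≈ 1.509; D ≈ 1.560.
3:2 ≈ 1.500; option C is nearest (Δ 0.009).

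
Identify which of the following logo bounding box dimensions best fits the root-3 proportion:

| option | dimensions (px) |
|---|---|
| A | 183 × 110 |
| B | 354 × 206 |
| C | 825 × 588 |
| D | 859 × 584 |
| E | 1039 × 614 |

B

Target root-3 ≈ 1.732.
A: 1.664 (Δ0.068)  B: 1.718 (Δ0.014)  C: 1.403 (Δ0.329)  D: 1.471 (Δ0.261)  E: 1.692 (Δ0.040)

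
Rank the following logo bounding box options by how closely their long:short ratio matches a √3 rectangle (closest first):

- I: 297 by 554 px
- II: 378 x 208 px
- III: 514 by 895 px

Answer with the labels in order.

III, II, I

I: 554/297 ≈ 1.865 → |1.865 − 1.732| = 0.133
II: 378/208 ≈ 1.817 → |1.817 − 1.732| = 0.085
III: 895/514 ≈ 1.741 → |1.741 − 1.732| = 0.009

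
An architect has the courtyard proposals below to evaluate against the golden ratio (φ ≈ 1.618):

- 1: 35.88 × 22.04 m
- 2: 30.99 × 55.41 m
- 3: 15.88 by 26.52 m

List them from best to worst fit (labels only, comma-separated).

1, 3, 2

1: 35.88/22.04 ≈ 1.628 → |1.628 − 1.618| = 0.010
2: 55.41/30.99 ≈ 1.788 → |1.788 − 1.618| = 0.170
3: 26.52/15.88 ≈ 1.670 → |1.670 − 1.618| = 0.052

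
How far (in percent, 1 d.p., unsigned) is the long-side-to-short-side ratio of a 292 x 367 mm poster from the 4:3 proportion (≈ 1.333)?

Ratio = 367 / 292 ≈ 1.2568.
Ideal 4:3 ≈ 1.3333. |1.2568 − 1.3333| / 1.3333 ≈ 5.74% → 5.7%.

5.7%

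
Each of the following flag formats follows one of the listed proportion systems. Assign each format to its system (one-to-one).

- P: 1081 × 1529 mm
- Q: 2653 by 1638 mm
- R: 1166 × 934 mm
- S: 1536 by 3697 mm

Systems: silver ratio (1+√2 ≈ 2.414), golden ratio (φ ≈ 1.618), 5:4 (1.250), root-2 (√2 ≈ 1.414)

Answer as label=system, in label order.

P = 1529/1081 ≈ 1.414 → root-2 (1.414)
Q = 2653/1638 ≈ 1.620 → golden ratio (1.618)
R = 1166/934 ≈ 1.248 → 5:4 (1.250)
S = 3697/1536 ≈ 2.407 → silver ratio (2.414)

P=root-2, Q=golden ratio, R=5:4, S=silver ratio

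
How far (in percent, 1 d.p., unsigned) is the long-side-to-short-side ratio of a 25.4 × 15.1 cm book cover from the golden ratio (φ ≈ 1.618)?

4.0%

Ratio = 25.4 / 15.1 ≈ 1.6821.
Ideal golden ratio ≈ 1.6180. |1.6821 − 1.6180| / 1.6180 ≈ 3.96% → 4.0%.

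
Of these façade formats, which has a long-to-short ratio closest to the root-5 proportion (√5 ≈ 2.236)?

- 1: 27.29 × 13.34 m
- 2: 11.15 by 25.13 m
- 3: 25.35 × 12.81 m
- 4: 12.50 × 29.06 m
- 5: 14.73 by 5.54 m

2

Ratios (long/short): 1 ≈ 2.046; 2 ≈ 2.254; 3 ≈ 1.979; 4 ≈ 2.325; 5 ≈ 2.659.
root-5 ≈ 2.236; option 2 is nearest (Δ 0.018).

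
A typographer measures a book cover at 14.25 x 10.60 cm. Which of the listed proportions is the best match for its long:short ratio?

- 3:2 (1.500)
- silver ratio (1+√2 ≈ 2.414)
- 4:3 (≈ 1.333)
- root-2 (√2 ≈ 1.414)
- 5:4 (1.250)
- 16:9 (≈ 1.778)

Ratio = 14.25 / 10.60 ≈ 1.344.
Distances: 3:2 1.500 (Δ 0.156); silver ratio 2.414 (Δ 1.070); 4:3 1.333 (Δ 0.011); root-2 1.414 (Δ 0.070); 5:4 1.250 (Δ 0.094); 16:9 1.778 (Δ 0.434).

4:3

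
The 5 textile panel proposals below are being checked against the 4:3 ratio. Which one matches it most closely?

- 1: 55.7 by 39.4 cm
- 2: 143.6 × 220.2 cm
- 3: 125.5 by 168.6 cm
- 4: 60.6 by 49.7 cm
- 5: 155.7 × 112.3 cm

Target 4:3 ≈ 1.333.
1: 1.414 (Δ0.081)  2: 1.533 (Δ0.200)  3: 1.343 (Δ0.010)  4: 1.219 (Δ0.114)  5: 1.386 (Δ0.053)

3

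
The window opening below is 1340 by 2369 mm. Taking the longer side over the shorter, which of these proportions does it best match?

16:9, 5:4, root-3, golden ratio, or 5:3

2369/1340 ≈ 1.768. Nearest candidates are 16:9 (1.778, off by 0.010) and root-3 (1.732, off by 0.036).

16:9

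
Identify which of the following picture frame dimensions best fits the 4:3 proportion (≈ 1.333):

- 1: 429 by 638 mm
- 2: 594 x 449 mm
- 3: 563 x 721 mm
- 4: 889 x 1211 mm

Ratios (long/short): 1 ≈ 1.487; 2 ≈ 1.323; 3 ≈ 1.281; 4 ≈ 1.362.
4:3 ≈ 1.333; option 2 is nearest (Δ 0.010).

2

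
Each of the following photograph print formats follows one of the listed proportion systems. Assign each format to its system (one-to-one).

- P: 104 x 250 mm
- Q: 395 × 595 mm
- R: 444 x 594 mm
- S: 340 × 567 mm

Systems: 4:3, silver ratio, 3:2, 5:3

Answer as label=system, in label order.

P=silver ratio, Q=3:2, R=4:3, S=5:3

Ratios: P ≈ 2.404; Q ≈ 1.506; R ≈ 1.338; S ≈ 1.668.
Targets: 4:3 ≈ 1.333; silver ratio ≈ 2.414; 3:2 ≈ 1.500; 5:3 ≈ 1.667.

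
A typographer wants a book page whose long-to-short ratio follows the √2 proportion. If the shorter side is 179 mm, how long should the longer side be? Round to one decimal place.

root-2 ≈ 1.41421.
Longer side = 179 × 1.41421 ≈ 253.144 → 253.1 mm.

253.1 mm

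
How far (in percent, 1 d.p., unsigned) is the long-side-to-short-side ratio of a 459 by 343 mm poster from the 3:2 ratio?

10.8%

Ratio = 459 / 343 ≈ 1.3382.
Ideal 3:2 = 1.5000. |1.3382 − 1.5000| / 1.5000 ≈ 10.79% → 10.8%.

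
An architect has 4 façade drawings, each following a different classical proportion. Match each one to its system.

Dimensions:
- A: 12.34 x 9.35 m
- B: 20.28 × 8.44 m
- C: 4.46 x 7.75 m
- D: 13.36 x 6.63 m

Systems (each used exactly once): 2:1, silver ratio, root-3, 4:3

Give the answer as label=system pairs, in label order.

Ratios: A ≈ 1.320; B ≈ 2.403; C ≈ 1.738; D ≈ 2.015.
Targets: 2:1 ≈ 2.000; silver ratio ≈ 2.414; root-3 ≈ 1.732; 4:3 ≈ 1.333.

A=4:3, B=silver ratio, C=root-3, D=2:1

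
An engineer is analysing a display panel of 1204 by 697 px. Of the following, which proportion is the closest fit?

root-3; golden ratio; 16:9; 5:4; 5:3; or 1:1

1204/697 ≈ 1.727. Nearest candidates are root-3 (1.732, off by 0.005) and 16:9 (1.778, off by 0.051).

root-3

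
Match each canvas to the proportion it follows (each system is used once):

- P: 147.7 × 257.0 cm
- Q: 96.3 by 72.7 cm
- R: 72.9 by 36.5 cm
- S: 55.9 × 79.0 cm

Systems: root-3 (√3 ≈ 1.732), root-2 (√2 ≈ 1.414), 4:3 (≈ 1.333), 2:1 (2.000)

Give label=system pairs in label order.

Ratios: P ≈ 1.740; Q ≈ 1.325; R ≈ 1.997; S ≈ 1.413.
Targets: root-3 ≈ 1.732; root-2 ≈ 1.414; 4:3 ≈ 1.333; 2:1 ≈ 2.000.

P=root-3, Q=4:3, R=2:1, S=root-2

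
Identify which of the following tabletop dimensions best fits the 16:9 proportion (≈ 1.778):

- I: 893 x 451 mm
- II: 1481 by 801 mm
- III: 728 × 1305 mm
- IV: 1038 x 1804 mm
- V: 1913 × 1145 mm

Ratios (long/short): I ≈ 1.980; II ≈ 1.849; III ≈ 1.793; IV ≈ 1.738; V ≈ 1.671.
16:9 ≈ 1.778; option III is nearest (Δ 0.015).

III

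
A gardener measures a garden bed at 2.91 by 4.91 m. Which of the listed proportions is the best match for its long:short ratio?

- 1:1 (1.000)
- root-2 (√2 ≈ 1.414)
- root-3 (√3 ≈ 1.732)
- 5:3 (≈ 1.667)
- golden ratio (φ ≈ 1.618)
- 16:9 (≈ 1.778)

4.91/2.91 ≈ 1.687. Nearest candidates are 5:3 (1.667, off by 0.020) and root-3 (1.732, off by 0.045).

5:3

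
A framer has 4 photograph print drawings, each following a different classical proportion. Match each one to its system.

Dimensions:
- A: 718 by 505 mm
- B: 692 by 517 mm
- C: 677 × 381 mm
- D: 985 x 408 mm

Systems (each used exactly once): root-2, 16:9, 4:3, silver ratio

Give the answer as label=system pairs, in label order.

A=root-2, B=4:3, C=16:9, D=silver ratio

Ratios: A ≈ 1.422; B ≈ 1.338; C ≈ 1.777; D ≈ 2.414.
Targets: root-2 ≈ 1.414; 16:9 ≈ 1.778; 4:3 ≈ 1.333; silver ratio ≈ 2.414.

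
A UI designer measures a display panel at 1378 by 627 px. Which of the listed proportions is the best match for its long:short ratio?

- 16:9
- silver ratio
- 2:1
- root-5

root-5

1378/627 ≈ 2.198. Nearest candidates are root-5 (2.236, off by 0.038) and 2:1 (2.000, off by 0.198).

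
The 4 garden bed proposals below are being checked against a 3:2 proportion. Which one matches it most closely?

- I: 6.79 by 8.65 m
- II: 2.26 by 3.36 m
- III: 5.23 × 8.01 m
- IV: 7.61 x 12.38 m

II

Target 3:2 ≈ 1.500.
I: 1.274 (Δ0.226)  II: 1.487 (Δ0.013)  III: 1.532 (Δ0.032)  IV: 1.627 (Δ0.127)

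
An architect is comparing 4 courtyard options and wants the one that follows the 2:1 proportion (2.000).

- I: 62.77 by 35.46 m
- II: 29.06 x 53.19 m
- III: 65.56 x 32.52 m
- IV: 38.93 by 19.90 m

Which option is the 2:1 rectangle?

Ratios (long/short): I ≈ 1.770; II ≈ 1.830; III ≈ 2.016; IV ≈ 1.956.
2:1 ≈ 2.000; option III is nearest (Δ 0.016).

III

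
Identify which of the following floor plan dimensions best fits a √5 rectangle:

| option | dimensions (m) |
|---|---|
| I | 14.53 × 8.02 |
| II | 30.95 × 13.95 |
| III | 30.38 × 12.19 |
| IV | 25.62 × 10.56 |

II

Ratios (long/short): I ≈ 1.812; II ≈ 2.219; III ≈ 2.492; IV ≈ 2.426.
root-5 ≈ 2.236; option II is nearest (Δ 0.017).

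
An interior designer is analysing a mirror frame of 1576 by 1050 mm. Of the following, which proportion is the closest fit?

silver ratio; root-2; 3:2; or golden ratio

Ratio = 1576 / 1050 ≈ 1.501.
Distances: silver ratio 2.414 (Δ 0.913); root-2 1.414 (Δ 0.087); 3:2 1.500 (Δ 0.001); golden ratio 1.618 (Δ 0.117).

3:2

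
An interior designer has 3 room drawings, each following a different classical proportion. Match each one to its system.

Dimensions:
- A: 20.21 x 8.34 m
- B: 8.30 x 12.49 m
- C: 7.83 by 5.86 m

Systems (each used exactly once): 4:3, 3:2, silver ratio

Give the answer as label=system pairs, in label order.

A=silver ratio, B=3:2, C=4:3

A = 20.21/8.34 ≈ 2.423 → silver ratio (2.414)
B = 12.49/8.30 ≈ 1.505 → 3:2 (1.500)
C = 7.83/5.86 ≈ 1.336 → 4:3 (1.333)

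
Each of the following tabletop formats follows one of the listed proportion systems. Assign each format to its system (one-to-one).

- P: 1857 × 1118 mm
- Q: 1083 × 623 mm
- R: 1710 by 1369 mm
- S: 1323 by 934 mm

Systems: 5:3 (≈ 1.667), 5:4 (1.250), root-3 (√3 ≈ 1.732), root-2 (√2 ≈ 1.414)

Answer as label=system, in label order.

P=5:3, Q=root-3, R=5:4, S=root-2

Ratios: P ≈ 1.661; Q ≈ 1.738; R ≈ 1.249; S ≈ 1.416.
Targets: 5:3 ≈ 1.667; 5:4 ≈ 1.250; root-3 ≈ 1.732; root-2 ≈ 1.414.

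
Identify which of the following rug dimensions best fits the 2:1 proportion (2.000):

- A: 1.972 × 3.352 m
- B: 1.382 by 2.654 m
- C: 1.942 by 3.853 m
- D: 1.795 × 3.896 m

C

Target 2:1 ≈ 2.000.
A: 1.700 (Δ0.300)  B: 1.920 (Δ0.080)  C: 1.984 (Δ0.016)  D: 2.170 (Δ0.170)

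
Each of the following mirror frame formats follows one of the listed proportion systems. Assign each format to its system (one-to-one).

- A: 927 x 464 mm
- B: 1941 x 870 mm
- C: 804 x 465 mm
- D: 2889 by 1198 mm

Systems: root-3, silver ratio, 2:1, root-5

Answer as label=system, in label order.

Ratios: A ≈ 1.998; B ≈ 2.231; C ≈ 1.729; D ≈ 2.412.
Targets: root-3 ≈ 1.732; silver ratio ≈ 2.414; 2:1 ≈ 2.000; root-5 ≈ 2.236.

A=2:1, B=root-5, C=root-3, D=silver ratio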